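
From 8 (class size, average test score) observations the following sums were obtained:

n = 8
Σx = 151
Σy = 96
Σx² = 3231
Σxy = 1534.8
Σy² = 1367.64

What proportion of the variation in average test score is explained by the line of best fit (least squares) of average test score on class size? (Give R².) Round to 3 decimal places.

0.936

Sxx = Σx² − (Σx)²/n = 3231 − 2850.125 = 380.875
Sxy = Σxy − (Σx)(Σy)/n = 1534.8 − 1812 = -277.2
Syy = Σy² − (Σy)²/n = 1367.64 − 1152 = 215.64
R² = Sxy²/(Sxx·Syy) = (-277.2)²/(380.875·215.64) = 0.935566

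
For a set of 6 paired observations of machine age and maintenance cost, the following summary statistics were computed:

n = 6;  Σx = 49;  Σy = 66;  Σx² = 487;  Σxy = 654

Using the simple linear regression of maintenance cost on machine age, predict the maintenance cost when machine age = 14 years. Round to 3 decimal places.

18.726

Sxx = Σx² − (Σx)²/n = 487 − 400.166667 = 86.833333
Sxy = Σxy − (Σx)(Σy)/n = 654 − 539 = 115
b = Sxy/Sxx = 115/86.833333 = 1.324376
a = ȳ − b·x̄ = 11 − 1.324376·8.166667 = 0.184261
ŷ(14) = a + b·14 = 0.184261 + 1.324376·14 = 18.725528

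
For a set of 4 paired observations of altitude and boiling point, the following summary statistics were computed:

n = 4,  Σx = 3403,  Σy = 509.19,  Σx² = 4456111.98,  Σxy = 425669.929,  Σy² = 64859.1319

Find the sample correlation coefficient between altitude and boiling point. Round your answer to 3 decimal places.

Sxx = Σx² − (Σx)²/n = 4456111.98 − 2895102.25 = 1561009.73
Sxy = Σxy − (Σx)(Σy)/n = 425669.929 − 433193.3925 = -7523.4635
Syy = Σy² − (Σy)²/n = 64859.1319 − 64818.614025 = 40.517875
r = Sxy/√(Sxx·Syy) = -7523.4635/√(63248797.113924) = -7523.4635/7952.911235 = -0.946001

-0.946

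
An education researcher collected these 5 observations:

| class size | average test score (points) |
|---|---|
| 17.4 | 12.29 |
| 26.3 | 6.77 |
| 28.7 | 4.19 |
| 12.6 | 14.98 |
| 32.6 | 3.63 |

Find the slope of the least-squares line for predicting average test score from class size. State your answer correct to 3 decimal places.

-0.604

n = 5, Σx = 117.6, Σy = 41.86, Σxy = 819.236, Σx² = 3039.66
Sxx = Σx² − (Σx)²/n = 3039.66 − 2765.952 = 273.708
Sxy = Σxy − (Σx)(Σy)/n = 819.236 − 984.5472 = -165.3112
b = Sxy/Sxx = -165.3112/273.708 = -0.603969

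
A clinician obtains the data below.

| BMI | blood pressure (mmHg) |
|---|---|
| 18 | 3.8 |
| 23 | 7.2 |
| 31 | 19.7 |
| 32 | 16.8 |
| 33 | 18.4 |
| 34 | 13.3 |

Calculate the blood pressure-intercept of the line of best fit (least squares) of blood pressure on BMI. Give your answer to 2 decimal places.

-11.90

n = 6, Σx = 171, Σy = 79.2, Σxy = 2441.7, Σx² = 5083
Sxx = Σx² − (Σx)²/n = 5083 − 4873.5 = 209.5
Sxy = Σxy − (Σx)(Σy)/n = 2441.7 − 2257.2 = 184.5
b = Sxy/Sxx = 184.5/209.5 = 0.880668
a = ȳ − b·x̄ = 13.2 − 0.880668·28.5 = -11.899045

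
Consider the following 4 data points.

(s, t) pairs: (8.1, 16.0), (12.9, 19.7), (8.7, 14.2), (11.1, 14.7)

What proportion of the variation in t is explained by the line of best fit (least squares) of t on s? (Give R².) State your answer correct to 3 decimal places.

n = 4, Σx = 40.8, Σy = 64.6, Σxy = 670.44, Σx² = 430.92, Σy² = 1061.82
Sxx = Σx² − (Σx)²/n = 430.92 − 416.16 = 14.76
Sxy = Σxy − (Σx)(Σy)/n = 670.44 − 658.92 = 11.52
Syy = Σy² − (Σy)²/n = 1061.82 − 1043.29 = 18.53
R² = Sxy²/(Sxx·Syy) = (11.52)²/(14.76·18.53) = 0.485225

0.485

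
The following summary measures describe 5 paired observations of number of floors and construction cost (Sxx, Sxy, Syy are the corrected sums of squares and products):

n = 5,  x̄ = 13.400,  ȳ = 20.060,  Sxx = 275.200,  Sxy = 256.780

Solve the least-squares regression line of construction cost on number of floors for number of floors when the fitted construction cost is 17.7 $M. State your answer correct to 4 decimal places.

b = Sxy/Sxx = 256.78/275.2 = 0.933067
a = ȳ − b·x̄ = 20.06 − 0.933067·13.4 = 7.556904
Set a + b·x = 17.7: x = (17.7 − 7.556904) / 0.933067 = 10.870706

10.8707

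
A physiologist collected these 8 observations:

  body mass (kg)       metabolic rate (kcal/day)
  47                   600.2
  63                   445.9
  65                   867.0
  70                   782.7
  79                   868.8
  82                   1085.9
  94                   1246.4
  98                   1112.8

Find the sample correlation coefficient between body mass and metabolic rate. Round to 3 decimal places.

n = 8, Σx = 598, Σy = 7009.7, Σxy = 551340.1, Σx² = 46708, Σy² = 6649204.19
Sxx = Σx² − (Σx)²/n = 46708 − 44700.5 = 2007.5
Sxy = Σxy − (Σx)(Σy)/n = 551340.1 − 523975.075 = 27365.025
Syy = Σy² − (Σy)²/n = 6649204.19 − 6141986.76125 = 507217.42875
r = Sxy/√(Sxx·Syy) = 27365.025/√(1018238988.215625) = 27365.025/31909.857227 = 0.857573

0.858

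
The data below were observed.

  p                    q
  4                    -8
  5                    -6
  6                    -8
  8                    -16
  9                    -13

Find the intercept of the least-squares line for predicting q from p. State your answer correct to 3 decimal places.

n = 5, Σx = 32, Σy = -51, Σxy = -355, Σx² = 222
Sxx = Σx² − (Σx)²/n = 222 − 204.8 = 17.2
Sxy = Σxy − (Σx)(Σy)/n = -355 − (-326.4) = -28.6
b = Sxy/Sxx = -28.6/17.2 = -1.662791
a = ȳ − b·x̄ = -10.2 − (-1.662791)·6.4 = 0.441860

0.442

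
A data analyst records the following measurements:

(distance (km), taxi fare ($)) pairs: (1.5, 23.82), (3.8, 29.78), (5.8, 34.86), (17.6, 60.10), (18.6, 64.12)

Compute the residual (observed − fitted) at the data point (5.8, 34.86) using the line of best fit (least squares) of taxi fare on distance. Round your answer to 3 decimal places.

0.668

n = 5, Σx = 47.3, Σy = 212.68, Σxy = 2601.474, Σx² = 706.05
Sxx = Σx² − (Σx)²/n = 706.05 − 447.458 = 258.592
Sxy = Σxy − (Σx)(Σy)/n = 2601.474 − 2011.9528 = 589.5212
b = Sxy/Sxx = 589.5212/258.592 = 2.279735
a = ȳ − b·x̄ = 42.536 − 2.279735·9.46 = 20.969708
ŷ(5.8) = 20.969708 + 2.279735·5.8 = 34.192170
residual = y − ŷ = 34.86 − 34.192170 = 0.667830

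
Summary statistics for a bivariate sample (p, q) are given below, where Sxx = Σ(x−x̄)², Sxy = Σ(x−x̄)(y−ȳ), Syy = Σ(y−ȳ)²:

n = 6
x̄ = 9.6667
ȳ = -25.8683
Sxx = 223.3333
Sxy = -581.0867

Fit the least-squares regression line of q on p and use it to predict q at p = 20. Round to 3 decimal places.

b = Sxy/Sxx = -581.0867/223.3333 = -2.601881
a = ȳ − b·x̄ = -25.8683 − (-2.601881)·9.6667 = -0.716696
ŷ(20) = a + b·20 = -0.716696 + (-2.601881)·20 = -52.754318

-52.754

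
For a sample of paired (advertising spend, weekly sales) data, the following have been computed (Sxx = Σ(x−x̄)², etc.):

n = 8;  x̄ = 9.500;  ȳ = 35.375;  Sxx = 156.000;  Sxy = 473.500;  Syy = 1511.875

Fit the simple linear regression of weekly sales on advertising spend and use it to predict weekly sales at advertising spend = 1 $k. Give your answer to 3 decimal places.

9.575

b = Sxy/Sxx = 473.5/156 = 3.035256
a = ȳ − b·x̄ = 35.375 − 3.035256·9.5 = 6.540064
ŷ(1) = a + b·1 = 6.540064 + 3.035256·1 = 9.575321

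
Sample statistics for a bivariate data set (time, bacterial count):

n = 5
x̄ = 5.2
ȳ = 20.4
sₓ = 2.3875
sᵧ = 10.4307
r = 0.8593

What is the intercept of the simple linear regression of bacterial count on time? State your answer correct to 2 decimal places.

b = r · sᵧ/sₓ = 0.8593 · 10.4307/2.3875 = 3.754178
a = ȳ − b·x̄ = 20.4 − 3.754178·5.2 = 0.878273

0.88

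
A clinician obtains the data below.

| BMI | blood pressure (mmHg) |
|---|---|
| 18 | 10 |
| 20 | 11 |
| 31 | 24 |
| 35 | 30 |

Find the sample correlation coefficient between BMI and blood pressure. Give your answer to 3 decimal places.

0.997

n = 4, Σx = 104, Σy = 75, Σxy = 2194, Σx² = 2910, Σy² = 1697
Sxx = Σx² − (Σx)²/n = 2910 − 2704 = 206
Sxy = Σxy − (Σx)(Σy)/n = 2194 − 1950 = 244
Syy = Σy² − (Σy)²/n = 1697 − 1406.25 = 290.75
r = Sxy/√(Sxx·Syy) = 244/√(59894.5) = 244/244.733529 = 0.997003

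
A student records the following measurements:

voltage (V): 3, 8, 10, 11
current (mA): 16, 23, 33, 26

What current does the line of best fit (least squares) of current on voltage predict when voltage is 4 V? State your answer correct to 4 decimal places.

17.7632

n = 4, Σx = 32, Σy = 98, Σxy = 848, Σx² = 294
Sxx = Σx² − (Σx)²/n = 294 − 256 = 38
Sxy = Σxy − (Σx)(Σy)/n = 848 − 784 = 64
b = Sxy/Sxx = 64/38 = 1.684211
a = ȳ − b·x̄ = 24.5 − 1.684211·8 = 11.026316
ŷ(4) = a + b·4 = 11.026316 + 1.684211·4 = 17.763158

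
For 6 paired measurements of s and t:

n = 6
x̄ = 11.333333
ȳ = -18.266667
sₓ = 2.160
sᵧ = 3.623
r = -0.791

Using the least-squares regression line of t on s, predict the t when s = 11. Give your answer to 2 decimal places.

b = r · sᵧ/sₓ = -0.791 · 3.623/2.16 = -1.326756
a = ȳ − b·x̄ = -18.266667 − (-1.326756)·11.333333 = -3.230099
ŷ(11) = a + b·11 = -3.230099 + (-1.326756)·11 = -17.824415

-17.82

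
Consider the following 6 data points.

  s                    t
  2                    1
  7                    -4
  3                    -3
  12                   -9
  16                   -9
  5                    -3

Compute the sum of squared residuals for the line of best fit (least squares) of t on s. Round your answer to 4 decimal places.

n = 6, Σx = 45, Σy = -27, Σxy = -302, Σx² = 487, Σy² = 197
Sxx = Σx² − (Σx)²/n = 487 − 337.5 = 149.5
Sxy = Σxy − (Σx)(Σy)/n = -302 − (-202.5) = -99.5
Syy = Σy² − (Σy)²/n = 197 − 121.5 = 75.5
b = Sxy/Sxx = -99.5/149.5 = -0.665552
SSE = Syy − b·Sxy = 75.5 − (-0.665552)·(-99.5) = 9.277592

9.2776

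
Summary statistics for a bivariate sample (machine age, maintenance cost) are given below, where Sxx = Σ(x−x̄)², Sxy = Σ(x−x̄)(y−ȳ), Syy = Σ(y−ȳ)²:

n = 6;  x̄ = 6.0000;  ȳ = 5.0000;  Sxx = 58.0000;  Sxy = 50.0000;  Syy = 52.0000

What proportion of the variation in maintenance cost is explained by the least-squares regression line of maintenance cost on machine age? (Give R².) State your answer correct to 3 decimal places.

R² = Sxy²/(Sxx·Syy) = (50)²/(58·52) = 0.828912

0.829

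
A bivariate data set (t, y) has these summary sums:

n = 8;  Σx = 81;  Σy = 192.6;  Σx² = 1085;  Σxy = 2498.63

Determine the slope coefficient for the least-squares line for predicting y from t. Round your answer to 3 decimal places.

Sxx = Σx² − (Σx)²/n = 1085 − 820.125 = 264.875
Sxy = Σxy − (Σx)(Σy)/n = 2498.63 − 1950.075 = 548.555
b = Sxy/Sxx = 548.555/264.875 = 2.070996

2.071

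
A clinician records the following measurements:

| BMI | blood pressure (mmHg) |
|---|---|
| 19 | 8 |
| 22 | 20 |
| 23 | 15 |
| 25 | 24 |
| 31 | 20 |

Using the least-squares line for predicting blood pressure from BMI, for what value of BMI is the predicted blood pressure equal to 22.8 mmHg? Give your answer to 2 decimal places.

n = 5, Σx = 120, Σy = 87, Σxy = 2157, Σx² = 2960
Sxx = Σx² − (Σx)²/n = 2960 − 2880 = 80
Sxy = Σxy − (Σx)(Σy)/n = 2157 − 2088 = 69
b = Sxy/Sxx = 69/80 = 0.8625
a = ȳ − b·x̄ = 17.4 − 0.8625·24 = -3.3
Set a + b·x = 22.8: x = (22.8 − (-3.3)) / 0.8625 = 30.260870

30.26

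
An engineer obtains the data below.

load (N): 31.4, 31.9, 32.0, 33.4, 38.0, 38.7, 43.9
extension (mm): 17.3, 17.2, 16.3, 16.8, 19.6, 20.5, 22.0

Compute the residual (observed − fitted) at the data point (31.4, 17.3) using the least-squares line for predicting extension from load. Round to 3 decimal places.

n = 7, Σx = 249.3, Σy = 129.7, Σxy = 4678.57, Σx² = 9012.03
Sxx = Σx² − (Σx)²/n = 9012.03 − 8878.641429 = 133.388571
Sxy = Σxy − (Σx)(Σy)/n = 4678.57 − 4619.172857 = 59.397143
b = Sxy/Sxx = 59.397143/133.388571 = 0.445294
a = ȳ − b·x̄ = 18.528571 − 0.445294·35.614286 = 2.669740
ŷ(31.4) = 2.669740 + 0.445294·31.4 = 16.651975
residual = y − ŷ = 17.3 − 16.651975 = 0.648025

0.648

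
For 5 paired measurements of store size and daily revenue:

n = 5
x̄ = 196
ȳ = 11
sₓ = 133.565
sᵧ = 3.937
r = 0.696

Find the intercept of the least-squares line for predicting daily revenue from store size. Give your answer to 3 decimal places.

b = r · sᵧ/sₓ = 0.696 · 3.937/133.565 = 0.020515
a = ȳ − b·x̄ = 11 − 0.020515·196 = 6.978963

6.979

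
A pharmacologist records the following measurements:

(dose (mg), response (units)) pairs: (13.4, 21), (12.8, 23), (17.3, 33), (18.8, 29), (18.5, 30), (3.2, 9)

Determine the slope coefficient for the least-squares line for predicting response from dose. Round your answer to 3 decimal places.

1.423

n = 6, Σx = 84, Σy = 145, Σxy = 2275.7, Σx² = 1348.62
Sxx = Σx² − (Σx)²/n = 1348.62 − 1176 = 172.62
Sxy = Σxy − (Σx)(Σy)/n = 2275.7 − 2030 = 245.7
b = Sxy/Sxx = 245.7/172.62 = 1.423358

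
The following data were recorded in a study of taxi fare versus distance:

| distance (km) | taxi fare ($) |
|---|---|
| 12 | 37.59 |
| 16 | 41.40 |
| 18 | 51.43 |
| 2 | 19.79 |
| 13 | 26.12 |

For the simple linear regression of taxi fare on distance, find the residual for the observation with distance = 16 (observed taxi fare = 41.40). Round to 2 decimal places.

-0.51

n = 5, Σx = 61, Σy = 176.33, Σxy = 2418.36, Σx² = 897
Sxx = Σx² − (Σx)²/n = 897 − 744.2 = 152.8
Sxy = Σxy − (Σx)(Σy)/n = 2418.36 − 2151.226 = 267.134
b = Sxy/Sxx = 267.134/152.8 = 1.748259
a = ȳ − b·x̄ = 35.266 − 1.748259·12.2 = 13.937238
ŷ(16) = 13.937238 + 1.748259·16 = 41.909385
residual = y − ŷ = 41.40 − 41.909385 = -0.509385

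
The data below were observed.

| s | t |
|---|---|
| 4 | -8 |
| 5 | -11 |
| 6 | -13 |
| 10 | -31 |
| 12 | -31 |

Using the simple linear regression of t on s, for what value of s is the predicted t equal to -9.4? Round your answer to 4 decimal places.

n = 5, Σx = 37, Σy = -94, Σxy = -847, Σx² = 321
Sxx = Σx² − (Σx)²/n = 321 − 273.8 = 47.2
Sxy = Σxy − (Σx)(Σy)/n = -847 − (-695.6) = -151.4
b = Sxy/Sxx = -151.4/47.2 = -3.207627
a = ȳ − b·x̄ = -18.8 − (-3.207627)·7.4 = 4.936441
Set a + b·x = -9.4: x = (-9.4 − 4.936441) / (-3.207627) = 4.469485

4.4695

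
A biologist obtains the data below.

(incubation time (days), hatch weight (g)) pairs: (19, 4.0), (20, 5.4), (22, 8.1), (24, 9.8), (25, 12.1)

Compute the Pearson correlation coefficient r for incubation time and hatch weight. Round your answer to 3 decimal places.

n = 5, Σx = 110, Σy = 39.4, Σxy = 899.9, Σx² = 2446, Σy² = 353.22
Sxx = Σx² − (Σx)²/n = 2446 − 2420 = 26
Sxy = Σxy − (Σx)(Σy)/n = 899.9 − 866.8 = 33.1
Syy = Σy² − (Σy)²/n = 353.22 − 310.472 = 42.748
r = Sxy/√(Sxx·Syy) = 33.1/√(1111.448) = 33.1/33.338386 = 0.992849

0.993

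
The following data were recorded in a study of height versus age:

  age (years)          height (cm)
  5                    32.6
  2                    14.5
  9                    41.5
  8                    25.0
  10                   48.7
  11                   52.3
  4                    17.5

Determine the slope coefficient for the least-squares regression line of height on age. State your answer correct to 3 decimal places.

n = 7, Σx = 49, Σy = 232.1, Σxy = 1897.8, Σx² = 411
Sxx = Σx² − (Σx)²/n = 411 − 343 = 68
Sxy = Σxy − (Σx)(Σy)/n = 1897.8 − 1624.7 = 273.1
b = Sxy/Sxx = 273.1/68 = 4.016176

4.016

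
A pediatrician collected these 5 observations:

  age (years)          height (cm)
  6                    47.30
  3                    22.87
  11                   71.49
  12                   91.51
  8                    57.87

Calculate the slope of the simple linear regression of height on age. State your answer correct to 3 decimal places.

n = 5, Σx = 40, Σy = 291.04, Σxy = 2699.88, Σx² = 374
Sxx = Σx² − (Σx)²/n = 374 − 320 = 54
Sxy = Σxy − (Σx)(Σy)/n = 2699.88 − 2328.32 = 371.56
b = Sxy/Sxx = 371.56/54 = 6.880741

6.881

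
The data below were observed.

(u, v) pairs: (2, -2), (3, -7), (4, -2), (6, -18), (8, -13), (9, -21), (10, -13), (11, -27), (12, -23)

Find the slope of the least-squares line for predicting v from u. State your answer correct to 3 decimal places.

n = 9, Σx = 65, Σy = -126, Σxy = -1137, Σx² = 575
Sxx = Σx² − (Σx)²/n = 575 − 469.444444 = 105.555556
Sxy = Σxy − (Σx)(Σy)/n = -1137 − (-910) = -227
b = Sxy/Sxx = -227/105.555556 = -2.150526

-2.151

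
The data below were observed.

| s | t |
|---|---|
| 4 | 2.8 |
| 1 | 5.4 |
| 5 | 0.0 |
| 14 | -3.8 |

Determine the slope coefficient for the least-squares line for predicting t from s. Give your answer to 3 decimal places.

n = 4, Σx = 24, Σy = 4.4, Σxy = -36.6, Σx² = 238
Sxx = Σx² − (Σx)²/n = 238 − 144 = 94
Sxy = Σxy − (Σx)(Σy)/n = -36.6 − 26.4 = -63
b = Sxy/Sxx = -63/94 = -0.670213

-0.670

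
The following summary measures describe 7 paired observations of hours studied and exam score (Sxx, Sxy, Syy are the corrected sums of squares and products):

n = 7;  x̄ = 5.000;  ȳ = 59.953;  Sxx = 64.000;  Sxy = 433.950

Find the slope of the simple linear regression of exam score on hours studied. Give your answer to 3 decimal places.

6.780

b = Sxy/Sxx = 433.95/64 = 6.780469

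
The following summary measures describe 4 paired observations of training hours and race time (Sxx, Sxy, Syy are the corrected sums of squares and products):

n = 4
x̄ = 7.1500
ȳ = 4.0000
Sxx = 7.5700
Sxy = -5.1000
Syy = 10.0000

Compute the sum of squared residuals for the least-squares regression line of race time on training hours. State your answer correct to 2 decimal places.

6.56

b = Sxy/Sxx = -5.1/7.57 = -0.673712
SSE = Syy − b·Sxy = 10 − (-0.673712)·(-5.1) = 6.564069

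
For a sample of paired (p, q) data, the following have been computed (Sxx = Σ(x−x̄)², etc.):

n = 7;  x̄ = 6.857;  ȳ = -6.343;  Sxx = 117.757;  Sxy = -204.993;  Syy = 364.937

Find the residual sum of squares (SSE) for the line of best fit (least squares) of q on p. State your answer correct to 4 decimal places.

b = Sxy/Sxx = -204.993/117.757 = -1.740814
SSE = Syy − b·Sxy = 364.937 − (-1.740814)·(-204.993) = 8.082375

8.0824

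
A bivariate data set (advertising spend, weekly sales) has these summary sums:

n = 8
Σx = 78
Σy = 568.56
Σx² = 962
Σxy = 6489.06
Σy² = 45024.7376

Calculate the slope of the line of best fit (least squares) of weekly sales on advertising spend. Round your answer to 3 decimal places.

Sxx = Σx² − (Σx)²/n = 962 − 760.5 = 201.5
Sxy = Σxy − (Σx)(Σy)/n = 6489.06 − 5543.46 = 945.6
b = Sxy/Sxx = 945.6/201.5 = 4.692804

4.693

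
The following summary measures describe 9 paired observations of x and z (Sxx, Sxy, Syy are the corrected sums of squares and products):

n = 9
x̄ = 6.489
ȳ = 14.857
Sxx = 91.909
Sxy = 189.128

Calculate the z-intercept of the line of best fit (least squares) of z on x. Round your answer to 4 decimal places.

b = Sxy/Sxx = 189.128/91.909 = 2.057775
a = ȳ − b·x̄ = 14.857 − 2.057775·6.489 = 1.504101

1.5041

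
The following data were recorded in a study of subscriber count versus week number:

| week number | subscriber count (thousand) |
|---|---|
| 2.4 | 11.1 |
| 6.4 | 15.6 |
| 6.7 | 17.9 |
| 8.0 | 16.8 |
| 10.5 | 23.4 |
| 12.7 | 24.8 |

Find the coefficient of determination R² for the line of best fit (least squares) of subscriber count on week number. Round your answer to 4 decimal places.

0.9460

n = 6, Σx = 46.7, Σy = 109.6, Σxy = 941.47, Σx² = 427.15, Σy² = 2131.82
Sxx = Σx² − (Σx)²/n = 427.15 − 363.481667 = 63.668333
Sxy = Σxy − (Σx)(Σy)/n = 941.47 − 853.053333 = 88.416667
Syy = Σy² − (Σy)²/n = 2131.82 − 2002.026667 = 129.793333
R² = Sxy²/(Sxx·Syy) = (88.416667)²/(63.668333·129.793333) = 0.946003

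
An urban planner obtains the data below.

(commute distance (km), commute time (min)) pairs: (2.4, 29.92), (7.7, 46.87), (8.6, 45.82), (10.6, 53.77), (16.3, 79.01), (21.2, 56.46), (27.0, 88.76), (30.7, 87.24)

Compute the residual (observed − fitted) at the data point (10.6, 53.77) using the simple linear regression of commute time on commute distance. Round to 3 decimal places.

n = 8, Σx = 124.5, Σy = 487.85, Σxy = 8956.324, Σx² = 2637.99
Sxx = Σx² − (Σx)²/n = 2637.99 − 1937.53125 = 700.45875
Sxy = Σxy − (Σx)(Σy)/n = 8956.324 − 7592.165625 = 1364.158375
b = Sxy/Sxx = 1364.158375/700.45875 = 1.947521
a = ȳ − b·x̄ = 60.98125 − 1.947521·15.5625 = 30.672949
ŷ(10.6) = 30.672949 + 1.947521·10.6 = 51.316675
residual = y − ŷ = 53.77 − 51.316675 = 2.453325

2.453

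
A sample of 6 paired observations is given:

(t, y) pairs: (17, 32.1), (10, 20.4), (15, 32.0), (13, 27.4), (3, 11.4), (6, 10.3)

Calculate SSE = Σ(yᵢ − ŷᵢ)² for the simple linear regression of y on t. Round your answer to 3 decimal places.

n = 6, Σx = 64, Σy = 133.6, Σxy = 1681.9, Σx² = 828, Σy² = 3457.38
Sxx = Σx² − (Σx)²/n = 828 − 682.666667 = 145.333333
Sxy = Σxy − (Σx)(Σy)/n = 1681.9 − 1425.066667 = 256.833333
Syy = Σy² − (Σy)²/n = 3457.38 − 2974.826667 = 482.553333
b = Sxy/Sxx = 256.833333/145.333333 = 1.767202
SSE = Syy − b·Sxy = 482.553333 − 1.767202·256.833333 = 28.676995

28.677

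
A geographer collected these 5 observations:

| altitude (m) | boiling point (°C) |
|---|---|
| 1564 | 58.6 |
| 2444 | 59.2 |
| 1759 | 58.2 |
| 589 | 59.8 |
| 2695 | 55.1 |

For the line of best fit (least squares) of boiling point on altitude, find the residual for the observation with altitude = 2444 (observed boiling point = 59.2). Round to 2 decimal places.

1.98

n = 5, Σx = 9051, Σy = 290.9, Σxy = 522425.7, Σx² = 19123259
Sxx = Σx² − (Σx)²/n = 19123259 − 16384120.2 = 2739138.8
Sxy = Σxy − (Σx)(Σy)/n = 522425.7 − 526587.18 = -4161.48
b = Sxy/Sxx = -4161.48/2739138.8 = -0.001519
a = ȳ − b·x̄ = 58.18 − (-0.001519)·1810.2 = 60.930175
ŷ(2444) = 60.930175 + (-0.001519)·2444 = 57.217089
residual = y − ŷ = 59.2 − 57.217089 = 1.982911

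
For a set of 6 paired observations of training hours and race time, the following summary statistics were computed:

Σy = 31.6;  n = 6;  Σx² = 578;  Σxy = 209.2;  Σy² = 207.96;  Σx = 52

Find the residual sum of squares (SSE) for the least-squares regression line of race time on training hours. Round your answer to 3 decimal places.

8.692

Sxx = Σx² − (Σx)²/n = 578 − 450.666667 = 127.333333
Sxy = Σxy − (Σx)(Σy)/n = 209.2 − 273.866667 = -64.666667
Syy = Σy² − (Σy)²/n = 207.96 − 166.426667 = 41.533333
b = Sxy/Sxx = -64.666667/127.333333 = -0.507853
SSE = Syy − b·Sxy = 41.533333 − (-0.507853)·(-64.666667) = 8.692147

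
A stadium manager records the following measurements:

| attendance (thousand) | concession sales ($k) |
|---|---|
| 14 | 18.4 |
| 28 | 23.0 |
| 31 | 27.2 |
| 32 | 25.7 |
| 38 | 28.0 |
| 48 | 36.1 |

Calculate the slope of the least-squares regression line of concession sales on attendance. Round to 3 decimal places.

0.508

n = 6, Σx = 191, Σy = 158.4, Σxy = 5364, Σx² = 6713
Sxx = Σx² − (Σx)²/n = 6713 − 6080.166667 = 632.833333
Sxy = Σxy − (Σx)(Σy)/n = 5364 − 5042.4 = 321.6
b = Sxy/Sxx = 321.6/632.833333 = 0.508191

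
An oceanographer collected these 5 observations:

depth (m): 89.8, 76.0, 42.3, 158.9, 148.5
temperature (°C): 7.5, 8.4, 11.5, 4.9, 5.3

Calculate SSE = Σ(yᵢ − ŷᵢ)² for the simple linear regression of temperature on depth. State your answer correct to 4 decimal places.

1.5538

n = 5, Σx = 515.5, Σy = 37.6, Σxy = 3364.01, Σx² = 62930.79, Σy² = 311.16
Sxx = Σx² − (Σx)²/n = 62930.79 − 53148.05 = 9782.74
Sxy = Σxy − (Σx)(Σy)/n = 3364.01 − 3876.56 = -512.55
Syy = Σy² − (Σy)²/n = 311.16 − 282.752 = 28.408
b = Sxy/Sxx = -512.55/9782.74 = -0.052393
SSE = Syy − b·Sxy = 28.408 − (-0.052393)·(-512.55) = 1.553816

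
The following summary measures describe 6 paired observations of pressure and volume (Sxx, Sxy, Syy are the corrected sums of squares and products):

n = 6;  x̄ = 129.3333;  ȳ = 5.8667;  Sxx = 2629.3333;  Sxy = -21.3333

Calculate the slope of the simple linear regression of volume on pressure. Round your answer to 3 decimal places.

b = Sxy/Sxx = -21.3333/2629.3333 = -0.008114

-0.008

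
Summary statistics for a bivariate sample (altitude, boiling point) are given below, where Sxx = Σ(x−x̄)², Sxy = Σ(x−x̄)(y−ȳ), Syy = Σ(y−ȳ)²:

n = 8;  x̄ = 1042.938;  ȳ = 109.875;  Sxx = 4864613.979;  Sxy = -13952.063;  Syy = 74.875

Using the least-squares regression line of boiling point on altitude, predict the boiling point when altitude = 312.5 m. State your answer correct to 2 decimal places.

b = Sxy/Sxx = -13952.063/4864613.979 = -0.002868
a = ȳ − b·x̄ = 109.875 − (-0.002868)·1042.938 = 112.866221
ŷ(312.5) = a + b·312.5 = 112.866221 + (-0.002868)·312.5 = 111.969949

111.97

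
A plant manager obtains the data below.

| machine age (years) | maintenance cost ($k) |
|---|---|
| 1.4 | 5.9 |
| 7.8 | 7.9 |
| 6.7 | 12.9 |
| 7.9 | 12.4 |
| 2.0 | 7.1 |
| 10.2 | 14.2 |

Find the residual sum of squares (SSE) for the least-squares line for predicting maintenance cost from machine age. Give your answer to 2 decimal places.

19.70

n = 6, Σx = 36, Σy = 60.4, Σxy = 413.31, Σx² = 278.14, Σy² = 669.44
Sxx = Σx² − (Σx)²/n = 278.14 − 216 = 62.14
Sxy = Σxy − (Σx)(Σy)/n = 413.31 − 362.4 = 50.91
Syy = Σy² − (Σy)²/n = 669.44 − 608.026667 = 61.413333
b = Sxy/Sxx = 50.91/62.14 = 0.819279
SSE = Syy − b·Sxy = 61.413333 − 0.819279·50.91 = 19.703837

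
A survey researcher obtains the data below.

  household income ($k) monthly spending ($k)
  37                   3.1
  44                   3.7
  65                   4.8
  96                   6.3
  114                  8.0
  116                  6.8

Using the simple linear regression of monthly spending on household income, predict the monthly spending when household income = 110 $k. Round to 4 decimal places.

n = 6, Σx = 472, Σy = 32.7, Σxy = 2895.1, Σx² = 43198
Sxx = Σx² − (Σx)²/n = 43198 − 37130.666667 = 6067.333333
Sxy = Σxy − (Σx)(Σy)/n = 2895.1 − 2572.4 = 322.7
b = Sxy/Sxx = 322.7/6067.333333 = 0.053186
a = ȳ − b·x̄ = 5.45 − 0.053186·78.666667 = 1.265998
ŷ(110) = a + b·110 = 1.265998 + 0.053186·110 = 7.116509

7.1165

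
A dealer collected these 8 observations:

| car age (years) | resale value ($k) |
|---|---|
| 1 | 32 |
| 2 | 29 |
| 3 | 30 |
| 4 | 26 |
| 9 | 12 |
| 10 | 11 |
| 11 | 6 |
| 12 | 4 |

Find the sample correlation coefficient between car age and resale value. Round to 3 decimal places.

-0.994

n = 8, Σx = 52, Σy = 150, Σxy = 616, Σx² = 476, Σy² = 3758
Sxx = Σx² − (Σx)²/n = 476 − 338 = 138
Sxy = Σxy − (Σx)(Σy)/n = 616 − 975 = -359
Syy = Σy² − (Σy)²/n = 3758 − 2812.5 = 945.5
r = Sxy/√(Sxx·Syy) = -359/√(130479) = -359/361.218770 = -0.993858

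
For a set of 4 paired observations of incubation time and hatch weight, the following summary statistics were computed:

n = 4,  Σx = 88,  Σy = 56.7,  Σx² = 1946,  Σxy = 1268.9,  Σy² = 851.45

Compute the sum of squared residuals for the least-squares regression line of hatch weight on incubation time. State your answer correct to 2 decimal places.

1.50

Sxx = Σx² − (Σx)²/n = 1946 − 1936 = 10
Sxy = Σxy − (Σx)(Σy)/n = 1268.9 − 1247.4 = 21.5
Syy = Σy² − (Σy)²/n = 851.45 − 803.7225 = 47.7275
b = Sxy/Sxx = 21.5/10 = 2.15
SSE = Syy − b·Sxy = 47.7275 − 2.15·21.5 = 1.5025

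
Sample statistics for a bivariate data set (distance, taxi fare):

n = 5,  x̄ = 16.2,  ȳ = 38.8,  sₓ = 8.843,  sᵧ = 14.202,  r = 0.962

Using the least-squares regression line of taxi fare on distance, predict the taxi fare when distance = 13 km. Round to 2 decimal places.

b = r · sᵧ/sₓ = 0.962 · 14.202/8.843 = 1.544987
a = ȳ − b·x̄ = 38.8 − 1.544987·16.2 = 13.771203
ŷ(13) = a + b·13 = 13.771203 + 1.544987·13 = 33.856040

33.86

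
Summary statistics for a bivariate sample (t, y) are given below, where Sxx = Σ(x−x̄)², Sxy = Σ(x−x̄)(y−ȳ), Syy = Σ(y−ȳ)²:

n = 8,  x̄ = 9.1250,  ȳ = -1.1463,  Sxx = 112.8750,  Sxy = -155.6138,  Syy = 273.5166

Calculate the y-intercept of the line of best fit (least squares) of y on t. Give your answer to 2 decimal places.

11.43

b = Sxy/Sxx = -155.6138/112.875 = -1.378638
a = ȳ − b·x̄ = -1.1463 − (-1.378638)·9.125 = 11.433775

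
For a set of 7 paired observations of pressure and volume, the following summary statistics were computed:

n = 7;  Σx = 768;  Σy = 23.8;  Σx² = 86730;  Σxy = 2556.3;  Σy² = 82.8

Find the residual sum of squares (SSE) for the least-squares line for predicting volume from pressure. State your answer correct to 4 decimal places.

0.6595

Sxx = Σx² − (Σx)²/n = 86730 − 84260.571429 = 2469.428571
Sxy = Σxy − (Σx)(Σy)/n = 2556.3 − 2611.2 = -54.9
Syy = Σy² − (Σy)²/n = 82.8 − 80.92 = 1.88
b = Sxy/Sxx = -54.9/2469.428571 = -0.022232
SSE = Syy − b·Sxy = 1.88 − (-0.022232)·(-54.9) = 0.659471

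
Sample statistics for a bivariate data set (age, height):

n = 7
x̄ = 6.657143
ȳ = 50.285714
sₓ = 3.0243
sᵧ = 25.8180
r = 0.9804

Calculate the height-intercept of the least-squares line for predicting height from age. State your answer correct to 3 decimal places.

b = r · sᵧ/sₓ = 0.9804 · 25.818/3.0243 = 8.369529
a = ȳ − b·x̄ = 50.285714 − 8.369529·6.657143 = -5.431439

-5.431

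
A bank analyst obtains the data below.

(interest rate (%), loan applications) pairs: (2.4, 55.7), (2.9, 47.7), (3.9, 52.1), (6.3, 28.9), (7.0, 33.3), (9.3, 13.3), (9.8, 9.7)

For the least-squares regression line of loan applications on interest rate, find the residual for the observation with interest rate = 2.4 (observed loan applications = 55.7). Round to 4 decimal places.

n = 7, Σx = 41.6, Σy = 240.7, Σxy = 1109.12, Σx² = 300.6
Sxx = Σx² − (Σx)²/n = 300.6 − 247.222857 = 53.377143
Sxy = Σxy − (Σx)(Σy)/n = 1109.12 − 1430.445714 = -321.325714
b = Sxy/Sxx = -321.325714/53.377143 = -6.019912
a = ȳ − b·x̄ = 34.385714 − (-6.019912)·5.942857 = 70.161193
ŷ(2.4) = 70.161193 + (-6.019912)·2.4 = 55.713403
residual = y − ŷ = 55.7 − 55.713403 = -0.013403

-0.0134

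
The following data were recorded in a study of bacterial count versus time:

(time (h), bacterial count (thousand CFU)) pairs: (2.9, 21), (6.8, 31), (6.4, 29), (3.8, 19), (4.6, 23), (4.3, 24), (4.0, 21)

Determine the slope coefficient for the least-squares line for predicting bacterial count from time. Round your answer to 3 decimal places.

n = 7, Σx = 32.8, Σy = 168, Σxy = 822.5, Σx² = 165.7
Sxx = Σx² − (Σx)²/n = 165.7 − 153.691429 = 12.008571
Sxy = Σxy − (Σx)(Σy)/n = 822.5 − 787.2 = 35.3
b = Sxy/Sxx = 35.3/12.008571 = 2.939567

2.940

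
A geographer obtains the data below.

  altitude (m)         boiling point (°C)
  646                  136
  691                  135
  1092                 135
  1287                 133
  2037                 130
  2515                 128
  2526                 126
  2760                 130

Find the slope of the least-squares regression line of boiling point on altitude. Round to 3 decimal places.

n = 8, Σx = 13554, Σy = 1053, Σxy = 1763538, Σx² = 28216500
Sxx = Σx² − (Σx)²/n = 28216500 − 22963864.5 = 5252635.5
Sxy = Σxy − (Σx)(Σy)/n = 1763538 − 1784045.25 = -20507.25
b = Sxy/Sxx = -20507.25/5252635.5 = -0.003904

-0.004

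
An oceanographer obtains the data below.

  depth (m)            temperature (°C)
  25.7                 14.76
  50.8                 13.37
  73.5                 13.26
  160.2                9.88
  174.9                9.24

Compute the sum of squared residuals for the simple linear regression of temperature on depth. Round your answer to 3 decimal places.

0.267

n = 5, Σx = 485.1, Σy = 60.51, Σxy = 5231.99, Σx² = 64897.43, Σy² = 755.4341
Sxx = Σx² − (Σx)²/n = 64897.43 − 47064.402 = 17833.028
Sxy = Σxy − (Σx)(Σy)/n = 5231.99 − 5870.6802 = -638.6902
Syy = Σy² − (Σy)²/n = 755.4341 − 732.29202 = 23.14208
b = Sxy/Sxx = -638.6902/17833.028 = -0.035815
SSE = Syy − b·Sxy = 23.14208 − (-0.035815)·(-638.6902) = 0.267380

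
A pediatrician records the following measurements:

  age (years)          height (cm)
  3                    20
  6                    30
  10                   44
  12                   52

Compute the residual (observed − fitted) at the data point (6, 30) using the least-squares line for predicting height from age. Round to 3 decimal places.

n = 4, Σx = 31, Σy = 146, Σxy = 1304, Σx² = 289
Sxx = Σx² − (Σx)²/n = 289 − 240.25 = 48.75
Sxy = Σxy − (Σx)(Σy)/n = 1304 − 1131.5 = 172.5
b = Sxy/Sxx = 172.5/48.75 = 3.538462
a = ȳ − b·x̄ = 36.5 − 3.538462·7.75 = 9.076923
ŷ(6) = 9.076923 + 3.538462·6 = 30.307692
residual = y − ŷ = 30 − 30.307692 = -0.307692

-0.308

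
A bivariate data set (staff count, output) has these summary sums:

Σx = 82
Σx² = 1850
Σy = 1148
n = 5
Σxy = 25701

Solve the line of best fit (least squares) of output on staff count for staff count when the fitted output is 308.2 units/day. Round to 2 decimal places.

Sxx = Σx² − (Σx)²/n = 1850 − 1344.8 = 505.2
Sxy = Σxy − (Σx)(Σy)/n = 25701 − 18827.2 = 6873.8
b = Sxy/Sxx = 6873.8/505.2 = 13.606097
a = ȳ − b·x̄ = 229.6 − 13.606097·16.4 = 6.460016
Set a + b·x = 308.2: x = (308.2 − 6.460016) / 13.606097 = 22.176822

22.18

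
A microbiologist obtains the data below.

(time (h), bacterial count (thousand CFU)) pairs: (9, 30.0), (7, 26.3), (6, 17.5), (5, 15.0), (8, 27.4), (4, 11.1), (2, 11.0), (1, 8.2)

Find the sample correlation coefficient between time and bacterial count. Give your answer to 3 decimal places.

0.951

n = 8, Σx = 42, Σy = 146.5, Σxy = 927.9, Σx² = 276, Σy² = 3185.15
Sxx = Σx² − (Σx)²/n = 276 − 220.5 = 55.5
Sxy = Σxy − (Σx)(Σy)/n = 927.9 − 769.125 = 158.775
Syy = Σy² − (Σy)²/n = 3185.15 − 2682.78125 = 502.36875
r = Sxy/√(Sxx·Syy) = 158.775/√(27881.465625) = 158.775/166.977440 = 0.950877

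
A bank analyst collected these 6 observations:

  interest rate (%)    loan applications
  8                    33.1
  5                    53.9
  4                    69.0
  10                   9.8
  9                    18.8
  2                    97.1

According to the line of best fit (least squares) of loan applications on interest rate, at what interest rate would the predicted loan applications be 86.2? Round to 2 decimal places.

2.55

n = 6, Σx = 38, Σy = 281.7, Σxy = 1271.7, Σx² = 290
Sxx = Σx² − (Σx)²/n = 290 − 240.666667 = 49.333333
Sxy = Σxy − (Σx)(Σy)/n = 1271.7 − 1784.1 = -512.4
b = Sxy/Sxx = -512.4/49.333333 = -10.386486
a = ȳ − b·x̄ = 46.95 − (-10.386486)·6.333333 = 112.731081
Set a + b·x = 86.2: x = (86.2 − 112.731081) / (-10.386486) = 2.554385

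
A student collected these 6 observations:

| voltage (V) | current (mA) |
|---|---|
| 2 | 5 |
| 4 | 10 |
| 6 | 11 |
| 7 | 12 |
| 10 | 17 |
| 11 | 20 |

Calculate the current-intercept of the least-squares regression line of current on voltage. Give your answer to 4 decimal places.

n = 6, Σx = 40, Σy = 75, Σxy = 590, Σx² = 326
Sxx = Σx² − (Σx)²/n = 326 − 266.666667 = 59.333333
Sxy = Σxy − (Σx)(Σy)/n = 590 − 500 = 90
b = Sxy/Sxx = 90/59.333333 = 1.516854
a = ȳ − b·x̄ = 12.5 − 1.516854·6.666667 = 2.387640

2.3876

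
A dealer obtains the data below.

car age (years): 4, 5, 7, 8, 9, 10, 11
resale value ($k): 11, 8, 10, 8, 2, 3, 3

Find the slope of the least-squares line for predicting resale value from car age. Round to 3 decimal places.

n = 7, Σx = 54, Σy = 45, Σxy = 299, Σx² = 456
Sxx = Σx² − (Σx)²/n = 456 − 416.571429 = 39.428571
Sxy = Σxy − (Σx)(Σy)/n = 299 − 347.142857 = -48.142857
b = Sxy/Sxx = -48.142857/39.428571 = -1.221014

-1.221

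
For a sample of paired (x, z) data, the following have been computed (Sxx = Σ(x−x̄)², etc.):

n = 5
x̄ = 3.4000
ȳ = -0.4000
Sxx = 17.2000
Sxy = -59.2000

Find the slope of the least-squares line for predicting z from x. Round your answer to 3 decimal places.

-3.442

b = Sxy/Sxx = -59.2/17.2 = -3.441860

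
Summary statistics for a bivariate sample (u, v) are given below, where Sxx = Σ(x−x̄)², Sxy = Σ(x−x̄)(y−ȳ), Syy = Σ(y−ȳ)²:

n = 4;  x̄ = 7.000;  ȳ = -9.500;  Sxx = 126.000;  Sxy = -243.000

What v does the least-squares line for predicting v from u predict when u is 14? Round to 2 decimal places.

b = Sxy/Sxx = -243/126 = -1.928571
a = ȳ − b·x̄ = -9.5 − (-1.928571)·7 = 4
ŷ(14) = a + b·14 = 4 + (-1.928571)·14 = -23

-23.00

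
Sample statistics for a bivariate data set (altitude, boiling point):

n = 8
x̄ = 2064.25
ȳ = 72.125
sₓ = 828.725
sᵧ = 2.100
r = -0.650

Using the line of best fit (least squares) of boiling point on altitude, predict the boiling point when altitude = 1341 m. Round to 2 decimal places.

b = r · sᵧ/sₓ = -0.65 · 2.1/828.725 = -0.001647
a = ȳ − b·x̄ = 72.125 − (-0.001647)·2064.25 = 75.525044
ŷ(1341) = a + b·1341 = 75.525044 + (-0.001647)·1341 = 73.316271

73.32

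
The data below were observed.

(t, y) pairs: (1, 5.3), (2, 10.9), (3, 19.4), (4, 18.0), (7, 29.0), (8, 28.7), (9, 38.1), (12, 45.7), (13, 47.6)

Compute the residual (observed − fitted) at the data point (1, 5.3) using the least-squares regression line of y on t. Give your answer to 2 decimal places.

n = 9, Σx = 59, Σy = 242.7, Σxy = 2100, Σx² = 537
Sxx = Σx² − (Σx)²/n = 537 − 386.777778 = 150.222222
Sxy = Σxy − (Σx)(Σy)/n = 2100 − 1591.033333 = 508.966667
b = Sxy/Sxx = 508.966667/150.222222 = 3.388092
a = ȳ − b·x̄ = 26.966667 − 3.388092·6.555556 = 4.755843
ŷ(1) = 4.755843 + 3.388092·1 = 8.143935
residual = y − ŷ = 5.3 − 8.143935 = -2.843935

-2.84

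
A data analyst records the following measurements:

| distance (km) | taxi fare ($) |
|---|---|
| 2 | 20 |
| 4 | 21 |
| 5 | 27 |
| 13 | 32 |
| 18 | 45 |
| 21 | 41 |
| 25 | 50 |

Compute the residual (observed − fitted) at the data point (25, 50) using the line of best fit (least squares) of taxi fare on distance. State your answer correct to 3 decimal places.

0.575

n = 7, Σx = 88, Σy = 236, Σxy = 3596, Σx² = 1604
Sxx = Σx² − (Σx)²/n = 1604 − 1106.285714 = 497.714286
Sxy = Σxy − (Σx)(Σy)/n = 3596 − 2966.857143 = 629.142857
b = Sxy/Sxx = 629.142857/497.714286 = 1.264064
a = ȳ − b·x̄ = 33.714286 − 1.264064·12.571429 = 17.823192
ŷ(25) = 17.823192 + 1.264064·25 = 49.424799
residual = y − ŷ = 50 − 49.424799 = 0.575201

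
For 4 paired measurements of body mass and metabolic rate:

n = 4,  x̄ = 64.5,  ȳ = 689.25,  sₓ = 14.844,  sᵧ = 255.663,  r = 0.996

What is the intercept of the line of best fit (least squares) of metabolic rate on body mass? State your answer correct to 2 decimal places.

-417.21

b = r · sᵧ/sₓ = 0.996 · 255.663/14.844 = 17.154429
a = ȳ − b·x̄ = 689.25 − 17.154429·64.5 = -417.210688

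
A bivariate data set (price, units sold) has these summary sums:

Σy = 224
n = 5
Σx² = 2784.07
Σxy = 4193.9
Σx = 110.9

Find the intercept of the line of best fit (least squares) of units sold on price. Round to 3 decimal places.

97.764

Sxx = Σx² − (Σx)²/n = 2784.07 − 2459.762 = 324.308
Sxy = Σxy − (Σx)(Σy)/n = 4193.9 − 4968.32 = -774.42
b = Sxy/Sxx = -774.42/324.308 = -2.387915
a = ȳ − b·x̄ = 44.8 − (-2.387915)·22.18 = 97.763959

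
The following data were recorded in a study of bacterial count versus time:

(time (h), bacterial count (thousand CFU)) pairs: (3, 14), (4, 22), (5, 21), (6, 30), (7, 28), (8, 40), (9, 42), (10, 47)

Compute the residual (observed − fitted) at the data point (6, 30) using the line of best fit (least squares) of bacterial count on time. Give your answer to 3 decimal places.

1.798

n = 8, Σx = 52, Σy = 244, Σxy = 1779, Σx² = 380
Sxx = Σx² − (Σx)²/n = 380 − 338 = 42
Sxy = Σxy − (Σx)(Σy)/n = 1779 − 1586 = 193
b = Sxy/Sxx = 193/42 = 4.595238
a = ȳ − b·x̄ = 30.5 − 4.595238·6.5 = 0.630952
ŷ(6) = 0.630952 + 4.595238·6 = 28.202381
residual = y − ŷ = 30 − 28.202381 = 1.797619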